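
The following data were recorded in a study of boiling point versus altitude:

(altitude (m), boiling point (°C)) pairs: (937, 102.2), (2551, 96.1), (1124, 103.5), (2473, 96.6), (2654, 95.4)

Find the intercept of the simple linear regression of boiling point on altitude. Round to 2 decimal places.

107.33

n = 5, Σx = 9739, Σy = 493.8, Σxy = 949329.9, Σx² = 21808391
Sxx = Σx² − (Σx)²/n = 21808391 − 18969624.2 = 2838766.8
Sxy = Σxy − (Σx)(Σy)/n = 949329.9 − 961823.64 = -12493.74
b = Sxy/Sxx = -12493.74/2838766.8 = -0.004401
a = ȳ − b·x̄ = 98.76 − (-0.004401)·1947.8 = 107.332492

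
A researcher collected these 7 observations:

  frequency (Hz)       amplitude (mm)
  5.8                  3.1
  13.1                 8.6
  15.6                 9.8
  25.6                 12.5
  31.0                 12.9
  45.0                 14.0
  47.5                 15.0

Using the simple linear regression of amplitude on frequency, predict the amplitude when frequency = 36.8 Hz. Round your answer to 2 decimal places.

13.30

n = 7, Σx = 183.6, Σy = 75.9, Σxy = 2345.92, Σx² = 6346.22
Sxx = Σx² − (Σx)²/n = 6346.22 − 4815.565714 = 1530.654286
Sxy = Σxy − (Σx)(Σy)/n = 2345.92 − 1990.748571 = 355.171429
b = Sxy/Sxx = 355.171429/1530.654286 = 0.232039
a = ȳ − b·x̄ = 10.842857 − 0.232039·26.228571 = 4.756807
ŷ(36.8) = a + b·36.8 = 4.756807 + 0.232039·36.8 = 13.295840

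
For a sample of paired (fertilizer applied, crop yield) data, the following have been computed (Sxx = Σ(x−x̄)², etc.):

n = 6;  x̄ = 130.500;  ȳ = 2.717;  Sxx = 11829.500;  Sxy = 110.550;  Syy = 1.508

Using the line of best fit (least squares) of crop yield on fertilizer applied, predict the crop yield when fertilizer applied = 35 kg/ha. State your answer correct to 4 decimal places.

b = Sxy/Sxx = 110.55/11829.5 = 0.009345
a = ȳ − b·x̄ = 2.717 − 0.009345·130.5 = 1.497441
ŷ(35) = a + b·35 = 1.497441 + 0.009345·35 = 1.824526

1.8245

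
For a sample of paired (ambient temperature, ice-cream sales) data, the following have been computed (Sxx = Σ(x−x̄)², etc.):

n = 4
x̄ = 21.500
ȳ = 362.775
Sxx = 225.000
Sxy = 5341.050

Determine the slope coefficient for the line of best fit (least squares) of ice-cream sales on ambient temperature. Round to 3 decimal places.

23.738

b = Sxy/Sxx = 5341.05/225 = 23.738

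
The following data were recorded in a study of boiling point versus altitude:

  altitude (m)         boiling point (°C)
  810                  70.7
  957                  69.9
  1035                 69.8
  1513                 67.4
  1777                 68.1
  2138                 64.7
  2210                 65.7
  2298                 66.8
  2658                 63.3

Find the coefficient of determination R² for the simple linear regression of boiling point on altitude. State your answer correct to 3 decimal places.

0.890

n = 9, Σx = 15396, Σy = 606.4, Σxy = 1024677.6, Σx² = 29890984, Σy² = 40908.62
Sxx = Σx² − (Σx)²/n = 29890984 − 26337424 = 3553560
Sxy = Σxy − (Σx)(Σy)/n = 1024677.6 − 1037348.266667 = -12670.666667
Syy = Σy² − (Σy)²/n = 40908.62 − 40857.884444 = 50.735556
R² = Sxy²/(Sxx·Syy) = (-12670.666667)²/(3553560·50.735556) = 0.890477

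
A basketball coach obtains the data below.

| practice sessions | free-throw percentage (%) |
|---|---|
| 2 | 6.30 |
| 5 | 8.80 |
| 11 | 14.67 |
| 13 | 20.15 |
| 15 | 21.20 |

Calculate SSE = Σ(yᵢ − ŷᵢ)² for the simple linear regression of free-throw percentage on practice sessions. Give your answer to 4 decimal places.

n = 5, Σx = 46, Σy = 71.12, Σxy = 797.92, Σx² = 544, Σy² = 1187.8014
Sxx = Σx² − (Σx)²/n = 544 − 423.2 = 120.8
Sxy = Σxy − (Σx)(Σy)/n = 797.92 − 654.304 = 143.616
Syy = Σy² − (Σy)²/n = 1187.8014 − 1011.61088 = 176.19052
b = Sxy/Sxx = 143.616/120.8 = 1.188874
SSE = Syy − b·Sxy = 176.19052 − 1.188874·143.616 = 5.449167

5.4492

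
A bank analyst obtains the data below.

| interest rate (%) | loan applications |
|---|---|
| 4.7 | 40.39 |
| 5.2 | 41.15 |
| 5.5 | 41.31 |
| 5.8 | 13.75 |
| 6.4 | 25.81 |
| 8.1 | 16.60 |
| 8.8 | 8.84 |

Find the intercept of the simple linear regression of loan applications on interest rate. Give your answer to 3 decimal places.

n = 7, Σx = 44.5, Σy = 187.85, Σxy = 1088.204, Σx² = 297.03
Sxx = Σx² − (Σx)²/n = 297.03 − 282.892857 = 14.137143
Sxy = Σxy − (Σx)(Σy)/n = 1088.204 − 1194.189286 = -105.985286
b = Sxy/Sxx = -105.985286/14.137143 = -7.496938
a = ȳ − b·x̄ = 26.835714 − (-7.496938)·6.357143 = 74.494821

74.495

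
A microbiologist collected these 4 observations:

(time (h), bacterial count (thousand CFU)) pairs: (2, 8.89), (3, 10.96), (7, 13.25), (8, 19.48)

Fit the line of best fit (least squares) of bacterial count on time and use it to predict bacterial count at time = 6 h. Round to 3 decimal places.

n = 4, Σx = 20, Σy = 52.58, Σxy = 299.25, Σx² = 126
Sxx = Σx² − (Σx)²/n = 126 − 100 = 26
Sxy = Σxy − (Σx)(Σy)/n = 299.25 − 262.9 = 36.35
b = Sxy/Sxx = 36.35/26 = 1.398077
a = ȳ − b·x̄ = 13.145 − 1.398077·5 = 6.154615
ŷ(6) = a + b·6 = 6.154615 + 1.398077·6 = 14.543077

14.543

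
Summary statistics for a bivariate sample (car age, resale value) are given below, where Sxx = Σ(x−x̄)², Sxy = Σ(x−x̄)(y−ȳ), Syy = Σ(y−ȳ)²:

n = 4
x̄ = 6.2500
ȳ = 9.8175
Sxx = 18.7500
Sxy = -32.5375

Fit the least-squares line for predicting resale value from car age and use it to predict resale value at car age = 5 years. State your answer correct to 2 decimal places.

b = Sxy/Sxx = -32.5375/18.75 = -1.735333
a = ȳ − b·x̄ = 9.8175 − (-1.735333)·6.25 = 20.663333
ŷ(5) = a + b·5 = 20.663333 + (-1.735333)·5 = 11.986667

11.99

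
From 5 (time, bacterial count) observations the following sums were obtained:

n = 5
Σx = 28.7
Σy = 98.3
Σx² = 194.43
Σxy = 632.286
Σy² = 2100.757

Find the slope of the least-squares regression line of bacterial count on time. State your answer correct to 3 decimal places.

Sxx = Σx² − (Σx)²/n = 194.43 − 164.738 = 29.692
Sxy = Σxy − (Σx)(Σy)/n = 632.286 − 564.242 = 68.044
b = Sxy/Sxx = 68.044/29.692 = 2.291661

2.292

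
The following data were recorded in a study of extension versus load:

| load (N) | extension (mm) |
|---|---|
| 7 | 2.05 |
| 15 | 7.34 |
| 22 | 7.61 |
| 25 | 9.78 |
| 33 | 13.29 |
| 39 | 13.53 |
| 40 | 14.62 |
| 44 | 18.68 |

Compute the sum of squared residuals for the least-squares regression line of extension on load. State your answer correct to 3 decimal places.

n = 8, Σx = 225, Σy = 86.9, Σxy = 2909.33, Σx² = 7529, Σy² = 1134.0104
Sxx = Σx² − (Σx)²/n = 7529 − 6328.125 = 1200.875
Sxy = Σxy − (Σx)(Σy)/n = 2909.33 − 2444.0625 = 465.2675
Syy = Σy² − (Σy)²/n = 1134.0104 − 943.95125 = 190.05915
b = Sxy/Sxx = 465.2675/1200.875 = 0.387440
SSE = Syy − b·Sxy = 190.05915 − 0.387440·465.2675 = 9.795720

9.796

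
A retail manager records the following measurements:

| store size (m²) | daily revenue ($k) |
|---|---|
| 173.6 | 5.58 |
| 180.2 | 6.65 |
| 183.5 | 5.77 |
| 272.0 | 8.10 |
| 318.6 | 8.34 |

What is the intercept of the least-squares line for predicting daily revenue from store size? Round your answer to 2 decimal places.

n = 5, Σx = 1127.9, Σy = 34.44, Σxy = 8086.137, Σx² = 271771.21
Sxx = Σx² − (Σx)²/n = 271771.21 − 254431.682 = 17339.528
Sxy = Σxy − (Σx)(Σy)/n = 8086.137 − 7768.9752 = 317.1618
b = Sxy/Sxx = 317.1618/17339.528 = 0.018291
a = ȳ − b·x̄ = 6.888 − 0.018291·225.58 = 2.761858

2.76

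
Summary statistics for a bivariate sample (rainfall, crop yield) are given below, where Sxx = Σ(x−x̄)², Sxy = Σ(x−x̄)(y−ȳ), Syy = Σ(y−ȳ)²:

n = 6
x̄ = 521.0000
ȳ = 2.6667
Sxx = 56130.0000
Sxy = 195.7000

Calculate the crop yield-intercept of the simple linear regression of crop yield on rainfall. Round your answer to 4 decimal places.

0.8502

b = Sxy/Sxx = 195.7/56130 = 0.003487
a = ȳ − b·x̄ = 2.6667 − 0.003487·521 = 0.850208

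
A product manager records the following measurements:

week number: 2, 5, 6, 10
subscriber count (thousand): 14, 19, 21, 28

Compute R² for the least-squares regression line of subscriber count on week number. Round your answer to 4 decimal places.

n = 4, Σx = 23, Σy = 82, Σxy = 529, Σx² = 165, Σy² = 1782
Sxx = Σx² − (Σx)²/n = 165 − 132.25 = 32.75
Sxy = Σxy − (Σx)(Σy)/n = 529 − 471.5 = 57.5
Syy = Σy² − (Σy)²/n = 1782 − 1681 = 101
R² = Sxy²/(Sxx·Syy) = (57.5)²/(32.75·101) = 0.999547

0.9995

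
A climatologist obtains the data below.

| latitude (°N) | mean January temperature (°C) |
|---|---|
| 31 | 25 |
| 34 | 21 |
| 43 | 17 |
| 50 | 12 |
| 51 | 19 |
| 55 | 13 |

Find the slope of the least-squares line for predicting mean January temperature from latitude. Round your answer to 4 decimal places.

n = 6, Σx = 264, Σy = 107, Σxy = 4504, Σx² = 12092
Sxx = Σx² − (Σx)²/n = 12092 − 11616 = 476
Sxy = Σxy − (Σx)(Σy)/n = 4504 − 4708 = -204
b = Sxy/Sxx = -204/476 = -0.428571

-0.4286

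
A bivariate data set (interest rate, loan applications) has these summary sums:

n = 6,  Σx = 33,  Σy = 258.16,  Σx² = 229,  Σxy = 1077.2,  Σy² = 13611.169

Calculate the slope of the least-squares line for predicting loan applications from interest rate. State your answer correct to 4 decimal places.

Sxx = Σx² − (Σx)²/n = 229 − 181.5 = 47.5
Sxy = Σxy − (Σx)(Σy)/n = 1077.2 − 1419.88 = -342.68
b = Sxy/Sxx = -342.68/47.5 = -7.214316

-7.2143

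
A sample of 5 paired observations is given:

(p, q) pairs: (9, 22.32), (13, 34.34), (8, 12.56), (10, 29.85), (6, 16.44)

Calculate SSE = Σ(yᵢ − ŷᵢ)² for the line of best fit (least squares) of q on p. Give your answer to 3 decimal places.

n = 5, Σx = 46, Σy = 115.51, Σxy = 1144.92, Σx² = 450, Σy² = 2996.4677
Sxx = Σx² − (Σx)²/n = 450 − 423.2 = 26.8
Sxy = Σxy − (Σx)(Σy)/n = 1144.92 − 1062.692 = 82.228
Syy = Σy² − (Σy)²/n = 2996.4677 − 2668.51202 = 327.95568
b = Sxy/Sxx = 82.228/26.8 = 3.068209
SSE = Syy − b·Sxy = 327.95568 − 3.068209·82.228 = 75.662994

75.663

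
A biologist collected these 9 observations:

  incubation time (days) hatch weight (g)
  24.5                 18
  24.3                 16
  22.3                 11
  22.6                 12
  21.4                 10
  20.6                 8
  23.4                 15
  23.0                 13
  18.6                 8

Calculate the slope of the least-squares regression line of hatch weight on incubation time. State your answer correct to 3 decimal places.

1.734

n = 9, Σx = 200.7, Σy = 111, Σxy = 2523.9, Σx² = 4503.63
Sxx = Σx² − (Σx)²/n = 4503.63 − 4475.61 = 28.02
Sxy = Σxy − (Σx)(Σy)/n = 2523.9 − 2475.3 = 48.6
b = Sxy/Sxx = 48.6/28.02 = 1.734475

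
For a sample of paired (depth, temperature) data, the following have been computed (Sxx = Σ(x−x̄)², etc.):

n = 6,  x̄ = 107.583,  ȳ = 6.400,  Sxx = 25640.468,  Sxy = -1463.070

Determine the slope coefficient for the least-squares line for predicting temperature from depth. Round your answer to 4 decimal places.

-0.0571

b = Sxy/Sxx = -1463.07/25640.468 = -0.057061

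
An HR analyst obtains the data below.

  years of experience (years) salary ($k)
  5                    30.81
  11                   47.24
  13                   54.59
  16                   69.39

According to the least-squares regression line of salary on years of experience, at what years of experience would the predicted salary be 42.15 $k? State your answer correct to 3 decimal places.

n = 4, Σx = 45, Σy = 202.03, Σxy = 2493.6, Σx² = 571
Sxx = Σx² − (Σx)²/n = 571 − 506.25 = 64.75
Sxy = Σxy − (Σx)(Σy)/n = 2493.6 − 2272.8375 = 220.7625
b = Sxy/Sxx = 220.7625/64.75 = 3.409459
a = ȳ − b·x̄ = 50.5075 − 3.409459·11.25 = 12.151081
Set a + b·x = 42.15: x = (42.15 − 12.151081) / 3.409459 = 8.798732

8.799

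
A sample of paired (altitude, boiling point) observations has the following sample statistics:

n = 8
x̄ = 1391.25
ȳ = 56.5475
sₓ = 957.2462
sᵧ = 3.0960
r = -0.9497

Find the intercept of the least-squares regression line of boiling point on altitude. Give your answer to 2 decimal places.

60.82

b = r · sᵧ/sₓ = -0.9497 · 3.096/957.2462 = -0.003072
a = ȳ − b·x̄ = 56.5475 − (-0.003072)·1391.25 = 60.820854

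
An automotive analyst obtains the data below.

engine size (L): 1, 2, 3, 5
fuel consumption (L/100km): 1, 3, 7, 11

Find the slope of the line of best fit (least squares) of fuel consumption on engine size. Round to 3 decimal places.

n = 4, Σx = 11, Σy = 22, Σxy = 83, Σx² = 39
Sxx = Σx² − (Σx)²/n = 39 − 30.25 = 8.75
Sxy = Σxy − (Σx)(Σy)/n = 83 − 60.5 = 22.5
b = Sxy/Sxx = 22.5/8.75 = 2.571429

2.571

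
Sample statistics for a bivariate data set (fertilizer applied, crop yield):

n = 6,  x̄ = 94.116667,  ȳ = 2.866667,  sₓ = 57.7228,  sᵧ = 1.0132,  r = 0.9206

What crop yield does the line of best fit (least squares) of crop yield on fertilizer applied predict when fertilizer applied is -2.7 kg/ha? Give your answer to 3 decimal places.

b = r · sᵧ/sₓ = 0.9206 · 1.0132/57.7228 = 0.016159
a = ȳ − b·x̄ = 2.866667 − 0.016159·94.116667 = 1.345821
ŷ(-2.7) = a + b·-2.7 = 1.345821 + 0.016159·(-2.7) = 1.302191

1.302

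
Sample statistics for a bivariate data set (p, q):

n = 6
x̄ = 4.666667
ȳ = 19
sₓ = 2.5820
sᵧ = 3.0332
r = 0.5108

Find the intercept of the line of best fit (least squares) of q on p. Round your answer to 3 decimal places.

16.200

b = r · sᵧ/sₓ = 0.5108 · 3.0332/2.582 = 0.600061
a = ȳ − b·x̄ = 19 − 0.600061·4.666667 = 16.199713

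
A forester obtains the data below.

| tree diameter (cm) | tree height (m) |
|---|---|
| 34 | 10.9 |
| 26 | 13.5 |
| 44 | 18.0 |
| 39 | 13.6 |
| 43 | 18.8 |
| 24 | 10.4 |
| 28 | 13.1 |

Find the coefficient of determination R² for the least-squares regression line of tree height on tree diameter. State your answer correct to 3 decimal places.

0.628

n = 7, Σx = 238, Σy = 98.3, Σxy = 3468.8, Σx² = 8498, Σy² = 1443.23
Sxx = Σx² − (Σx)²/n = 8498 − 8092 = 406
Sxy = Σxy − (Σx)(Σy)/n = 3468.8 − 3342.2 = 126.6
Syy = Σy² − (Σy)²/n = 1443.23 − 1380.412857 = 62.817143
R² = Sxy²/(Sxx·Syy) = (126.6)²/(406·62.817143) = 0.628439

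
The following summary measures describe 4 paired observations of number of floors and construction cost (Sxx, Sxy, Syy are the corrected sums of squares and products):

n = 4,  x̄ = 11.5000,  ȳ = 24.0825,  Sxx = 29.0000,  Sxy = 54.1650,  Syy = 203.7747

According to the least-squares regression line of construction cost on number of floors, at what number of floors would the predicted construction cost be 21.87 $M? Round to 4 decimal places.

10.3154

b = Sxy/Sxx = 54.165/29 = 1.867759
a = ȳ − b·x̄ = 24.0825 − 1.867759·11.5 = 2.603276
Set a + b·x = 21.87: x = (21.87 − 2.603276) / 1.867759 = 10.315425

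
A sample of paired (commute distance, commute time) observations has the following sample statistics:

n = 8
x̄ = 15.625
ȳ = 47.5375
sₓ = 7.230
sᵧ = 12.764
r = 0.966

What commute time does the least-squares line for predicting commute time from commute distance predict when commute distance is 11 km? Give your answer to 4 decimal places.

b = r · sᵧ/sₓ = 0.966 · 12.764/7.23 = 1.705398
a = ȳ − b·x̄ = 47.5375 − 1.705398·15.625 = 20.890664
ŷ(11) = a + b·11 = 20.890664 + 1.705398·11 = 39.650037

39.6500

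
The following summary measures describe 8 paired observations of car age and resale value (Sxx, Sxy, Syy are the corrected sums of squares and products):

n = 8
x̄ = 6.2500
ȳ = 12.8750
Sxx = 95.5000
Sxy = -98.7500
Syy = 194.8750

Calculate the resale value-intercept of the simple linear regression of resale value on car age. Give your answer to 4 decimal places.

19.3377

b = Sxy/Sxx = -98.75/95.5 = -1.034031
a = ȳ − b·x̄ = 12.875 − (-1.034031)·6.25 = 19.337696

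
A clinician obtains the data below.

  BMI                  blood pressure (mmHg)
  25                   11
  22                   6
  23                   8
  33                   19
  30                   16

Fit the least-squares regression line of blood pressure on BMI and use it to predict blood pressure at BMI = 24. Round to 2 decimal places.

9.03

n = 5, Σx = 133, Σy = 60, Σxy = 1698, Σx² = 3627
Sxx = Σx² − (Σx)²/n = 3627 − 3537.8 = 89.2
Sxy = Σxy − (Σx)(Σy)/n = 1698 − 1596 = 102
b = Sxy/Sxx = 102/89.2 = 1.143498
a = ȳ − b·x̄ = 12 − 1.143498·26.6 = -18.417040
ŷ(24) = a + b·24 = -18.417040 + 1.143498·24 = 9.026906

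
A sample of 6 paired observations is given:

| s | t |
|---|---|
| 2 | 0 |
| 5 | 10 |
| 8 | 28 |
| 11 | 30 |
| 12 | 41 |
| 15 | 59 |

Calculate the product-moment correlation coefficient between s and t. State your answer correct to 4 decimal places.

0.9795

n = 6, Σx = 53, Σy = 168, Σxy = 1981, Σx² = 583, Σy² = 6946
Sxx = Σx² − (Σx)²/n = 583 − 468.166667 = 114.833333
Sxy = Σxy − (Σx)(Σy)/n = 1981 − 1484 = 497
Syy = Σy² − (Σy)²/n = 6946 − 4704 = 2242
r = Sxy/√(Sxx·Syy) = 497/√(257456.333333) = 497/507.401550 = 0.979500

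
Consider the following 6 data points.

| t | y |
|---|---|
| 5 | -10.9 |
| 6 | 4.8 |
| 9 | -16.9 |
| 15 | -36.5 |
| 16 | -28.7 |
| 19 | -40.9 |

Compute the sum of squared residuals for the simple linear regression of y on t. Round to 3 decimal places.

238.849

n = 6, Σx = 70, Σy = -129.1, Σxy = -1961.6, Σx² = 984, Σy² = 4256.21
Sxx = Σx² − (Σx)²/n = 984 − 816.666667 = 167.333333
Sxy = Σxy − (Σx)(Σy)/n = -1961.6 − (-1506.166667) = -455.433333
Syy = Σy² − (Σy)²/n = 4256.21 − 2777.801667 = 1478.408333
b = Sxy/Sxx = -455.433333/167.333333 = -2.721713
SSE = Syy − b·Sxy = 1478.408333 − (-2.721713)·(-455.433333) = 238.849442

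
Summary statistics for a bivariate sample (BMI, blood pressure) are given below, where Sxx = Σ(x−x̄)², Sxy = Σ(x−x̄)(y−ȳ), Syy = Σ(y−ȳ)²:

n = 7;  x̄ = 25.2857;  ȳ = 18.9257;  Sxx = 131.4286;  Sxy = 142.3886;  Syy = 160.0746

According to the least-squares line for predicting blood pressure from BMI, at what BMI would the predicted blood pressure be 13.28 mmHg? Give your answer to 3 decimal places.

20.075

b = Sxy/Sxx = 142.3886/131.4286 = 1.083391
a = ȳ − b·x̄ = 18.9257 − 1.083391·25.2857 = -8.468607
Set a + b·x = 13.28: x = (13.28 − (-8.468607)) / 1.083391 = 20.074563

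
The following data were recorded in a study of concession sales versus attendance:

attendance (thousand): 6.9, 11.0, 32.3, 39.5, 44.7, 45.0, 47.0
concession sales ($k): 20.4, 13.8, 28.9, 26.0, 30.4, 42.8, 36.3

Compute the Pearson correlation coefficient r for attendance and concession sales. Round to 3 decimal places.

0.848

n = 7, Σx = 226.4, Σy = 198.6, Σxy = 7244.01, Σx² = 9004.24, Σy² = 6191.5
Sxx = Σx² − (Σx)²/n = 9004.24 − 7322.422857 = 1681.817143
Sxy = Σxy − (Σx)(Σy)/n = 7244.01 − 6423.291429 = 820.718571
Syy = Σy² − (Σy)²/n = 6191.5 − 5634.565714 = 556.934286
r = Sxy/√(Sxx·Syy) = 820.718571/√(936661.629159) = 820.718571/967.812807 = 0.848014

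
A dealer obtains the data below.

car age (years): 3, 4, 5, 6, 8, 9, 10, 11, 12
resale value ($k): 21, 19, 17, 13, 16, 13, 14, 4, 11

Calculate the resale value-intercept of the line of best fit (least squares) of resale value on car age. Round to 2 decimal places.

23.79

n = 9, Σx = 68, Σy = 128, Σxy = 863, Σx² = 596
Sxx = Σx² − (Σx)²/n = 596 − 513.777778 = 82.222222
Sxy = Σxy − (Σx)(Σy)/n = 863 − 967.111111 = -104.111111
b = Sxy/Sxx = -104.111111/82.222222 = -1.266216
a = ȳ − b·x̄ = 14.222222 − (-1.266216)·7.555556 = 23.789189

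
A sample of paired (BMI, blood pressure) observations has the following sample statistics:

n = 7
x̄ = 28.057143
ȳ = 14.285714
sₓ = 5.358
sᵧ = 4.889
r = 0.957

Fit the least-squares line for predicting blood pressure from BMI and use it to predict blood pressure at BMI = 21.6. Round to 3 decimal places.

b = r · sᵧ/sₓ = 0.957 · 4.889/5.358 = 0.873231
a = ȳ − b·x̄ = 14.285714 − 0.873231·28.057143 = -10.214660
ŷ(21.6) = a + b·21.6 = -10.214660 + 0.873231·21.6 = 8.647135

8.647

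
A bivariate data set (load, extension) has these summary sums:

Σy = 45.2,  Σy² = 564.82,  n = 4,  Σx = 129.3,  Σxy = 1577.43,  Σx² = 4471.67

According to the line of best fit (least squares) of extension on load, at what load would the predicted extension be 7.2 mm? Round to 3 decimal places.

Sxx = Σx² − (Σx)²/n = 4471.67 − 4179.6225 = 292.0475
Sxy = Σxy − (Σx)(Σy)/n = 1577.43 − 1461.09 = 116.34
b = Sxy/Sxx = 116.34/292.0475 = 0.398360
a = ȳ − b·x̄ = 11.3 − 0.398360·32.325 = -1.576982
Set a + b·x = 7.2: x = (7.2 − (-1.576982)) / 0.398360 = 22.032798

22.033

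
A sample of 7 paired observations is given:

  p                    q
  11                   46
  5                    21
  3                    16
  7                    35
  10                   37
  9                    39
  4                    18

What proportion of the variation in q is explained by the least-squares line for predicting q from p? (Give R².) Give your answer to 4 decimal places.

n = 7, Σx = 49, Σy = 212, Σxy = 1697, Σx² = 401, Σy² = 7252
Sxx = Σx² − (Σx)²/n = 401 − 343 = 58
Sxy = Σxy − (Σx)(Σy)/n = 1697 − 1484 = 213
Syy = Σy² − (Σy)²/n = 7252 − 6420.571429 = 831.428571
R² = Sxy²/(Sxx·Syy) = (213)²/(58·831.428571) = 0.940819

0.9408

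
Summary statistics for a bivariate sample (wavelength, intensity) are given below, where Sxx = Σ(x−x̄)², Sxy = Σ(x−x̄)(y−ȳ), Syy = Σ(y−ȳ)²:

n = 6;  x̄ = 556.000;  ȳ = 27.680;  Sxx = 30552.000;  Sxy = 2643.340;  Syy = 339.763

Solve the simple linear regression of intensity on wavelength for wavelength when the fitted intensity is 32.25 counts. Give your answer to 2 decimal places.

b = Sxy/Sxx = 2643.34/30552 = 0.086519
a = ȳ − b·x̄ = 27.68 − 0.086519·556 = -20.424774
Set a + b·x = 32.25: x = (32.25 − (-20.424774)) / 0.086519 = 608.820538

608.82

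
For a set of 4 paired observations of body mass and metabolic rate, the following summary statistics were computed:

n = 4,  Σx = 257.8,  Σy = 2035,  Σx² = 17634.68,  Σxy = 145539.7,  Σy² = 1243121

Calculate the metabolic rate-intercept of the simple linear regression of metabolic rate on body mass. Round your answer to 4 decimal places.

-400.5907

Sxx = Σx² − (Σx)²/n = 17634.68 − 16615.21 = 1019.47
Sxy = Σxy − (Σx)(Σy)/n = 145539.7 − 131155.75 = 14383.95
b = Sxy/Sxx = 14383.95/1019.47 = 14.109243
a = ȳ − b·x̄ = 508.75 − 14.109243·64.45 = -400.590714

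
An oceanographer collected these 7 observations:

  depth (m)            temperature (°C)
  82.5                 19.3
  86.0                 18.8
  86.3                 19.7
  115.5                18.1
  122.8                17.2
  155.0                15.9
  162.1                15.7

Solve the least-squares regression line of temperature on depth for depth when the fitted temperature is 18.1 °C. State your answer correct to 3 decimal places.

109.698

n = 7, Σx = 810.2, Σy = 124.7, Σxy = 14121.34, Σx² = 100371.44
Sxx = Σx² − (Σx)²/n = 100371.44 − 93774.862857 = 6596.577143
Sxy = Σxy − (Σx)(Σy)/n = 14121.34 − 14433.134286 = -311.794286
b = Sxy/Sxx = -311.794286/6596.577143 = -0.047266
a = ȳ − b·x̄ = 17.814286 − (-0.047266)·115.742857 = 23.284996
Set a + b·x = 18.1: x = (18.1 − 23.284996) / (-0.047266) = 109.698050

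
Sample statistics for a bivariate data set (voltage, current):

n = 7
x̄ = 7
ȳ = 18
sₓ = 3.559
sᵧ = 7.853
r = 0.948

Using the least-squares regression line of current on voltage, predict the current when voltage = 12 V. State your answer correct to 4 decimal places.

28.4589

b = r · sᵧ/sₓ = 0.948 · 7.853/3.559 = 2.091780
a = ȳ − b·x̄ = 18 − 2.091780·7 = 3.357542
ŷ(12) = a + b·12 = 3.357542 + 2.091780·12 = 28.458899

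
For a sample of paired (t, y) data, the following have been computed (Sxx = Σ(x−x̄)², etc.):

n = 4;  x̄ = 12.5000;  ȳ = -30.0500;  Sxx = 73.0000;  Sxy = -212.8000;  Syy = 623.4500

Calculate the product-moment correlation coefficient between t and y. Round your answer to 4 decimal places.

-0.9975

r = Sxy/√(Sxx·Syy) = -212.8/√(45511.85) = -212.8/213.335065 = -0.997492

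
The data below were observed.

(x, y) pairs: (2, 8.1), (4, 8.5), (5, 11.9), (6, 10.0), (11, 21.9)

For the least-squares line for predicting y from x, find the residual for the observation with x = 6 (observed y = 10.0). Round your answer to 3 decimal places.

n = 5, Σx = 28, Σy = 60.4, Σxy = 410.6, Σx² = 202
Sxx = Σx² − (Σx)²/n = 202 − 156.8 = 45.2
Sxy = Σxy − (Σx)(Σy)/n = 410.6 − 338.24 = 72.36
b = Sxy/Sxx = 72.36/45.2 = 1.600885
a = ȳ − b·x̄ = 12.08 − 1.600885·5.6 = 3.115044
ŷ(6) = 3.115044 + 1.600885·6 = 12.720354
residual = y − ŷ = 10.0 − 12.720354 = -2.720354

-2.720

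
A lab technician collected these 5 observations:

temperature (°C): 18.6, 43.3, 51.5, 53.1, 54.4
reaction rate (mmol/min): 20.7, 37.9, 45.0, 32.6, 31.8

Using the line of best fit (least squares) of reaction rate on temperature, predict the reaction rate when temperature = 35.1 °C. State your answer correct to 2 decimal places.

29.71

n = 5, Σx = 220.9, Σy = 168, Σxy = 7804.57, Σx² = 10652.07
Sxx = Σx² − (Σx)²/n = 10652.07 − 9759.362 = 892.708
Sxy = Σxy − (Σx)(Σy)/n = 7804.57 − 7422.24 = 382.33
b = Sxy/Sxx = 382.33/892.708 = 0.428281
a = ȳ − b·x̄ = 33.6 − 0.428281·44.18 = 14.678539
ŷ(35.1) = a + b·35.1 = 14.678539 + 0.428281·35.1 = 29.711207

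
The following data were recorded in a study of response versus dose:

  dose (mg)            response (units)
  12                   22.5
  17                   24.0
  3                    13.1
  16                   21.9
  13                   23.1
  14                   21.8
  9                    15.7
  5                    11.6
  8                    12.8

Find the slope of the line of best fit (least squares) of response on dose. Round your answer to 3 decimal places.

n = 9, Σx = 97, Σy = 166.5, Σxy = 1974.9, Σx² = 1233
Sxx = Σx² − (Σx)²/n = 1233 − 1045.444444 = 187.555556
Sxy = Σxy − (Σx)(Σy)/n = 1974.9 − 1794.5 = 180.4
b = Sxy/Sxx = 180.4/187.555556 = 0.961848

0.962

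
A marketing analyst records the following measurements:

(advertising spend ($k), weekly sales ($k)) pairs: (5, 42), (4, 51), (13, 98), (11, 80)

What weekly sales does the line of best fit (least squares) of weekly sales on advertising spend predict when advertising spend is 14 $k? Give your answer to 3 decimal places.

n = 4, Σx = 33, Σy = 271, Σxy = 2568, Σx² = 331
Sxx = Σx² − (Σx)²/n = 331 − 272.25 = 58.75
Sxy = Σxy − (Σx)(Σy)/n = 2568 − 2235.75 = 332.25
b = Sxy/Sxx = 332.25/58.75 = 5.655319
a = ȳ − b·x̄ = 67.75 − 5.655319·8.25 = 21.093617
ŷ(14) = a + b·14 = 21.093617 + 5.655319·14 = 100.268085

100.268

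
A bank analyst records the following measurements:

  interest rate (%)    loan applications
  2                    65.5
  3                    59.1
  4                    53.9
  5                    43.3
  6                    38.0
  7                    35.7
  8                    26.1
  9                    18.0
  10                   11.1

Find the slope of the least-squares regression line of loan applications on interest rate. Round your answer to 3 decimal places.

n = 9, Σx = 54, Σy = 350.7, Σxy = 1700.1, Σx² = 384
Sxx = Σx² − (Σx)²/n = 384 − 324 = 60
Sxy = Σxy − (Σx)(Σy)/n = 1700.1 − 2104.2 = -404.1
b = Sxy/Sxx = -404.1/60 = -6.735

-6.735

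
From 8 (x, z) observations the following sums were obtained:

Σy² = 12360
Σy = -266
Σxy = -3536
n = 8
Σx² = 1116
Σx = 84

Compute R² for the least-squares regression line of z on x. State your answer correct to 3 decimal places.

0.671

Sxx = Σx² − (Σx)²/n = 1116 − 882 = 234
Sxy = Σxy − (Σx)(Σy)/n = -3536 − (-2793) = -743
Syy = Σy² − (Σy)²/n = 12360 − 8844.5 = 3515.5
R² = Sxy²/(Sxx·Syy) = (-743)²/(234·3515.5) = 0.671081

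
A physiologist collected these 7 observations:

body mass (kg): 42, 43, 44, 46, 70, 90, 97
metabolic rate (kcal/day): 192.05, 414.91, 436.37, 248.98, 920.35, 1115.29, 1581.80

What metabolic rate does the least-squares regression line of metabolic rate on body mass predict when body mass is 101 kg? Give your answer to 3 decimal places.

n = 7, Σx = 432, Σy = 4909.75, Σxy = 374795.79, Σx² = 30074
Sxx = Σx² − (Σx)²/n = 30074 − 26660.571429 = 3413.428571
Sxy = Σxy − (Σx)(Σy)/n = 374795.79 − 303001.714286 = 71794.075714
b = Sxy/Sxx = 71794.075714/3413.428571 = 21.032834
a = ȳ − b·x̄ = 701.392857 − 21.032834·61.714286 = -596.633455
ŷ(101) = a + b·101 = -596.633455 + 21.032834·101 = 1527.682755

1527.683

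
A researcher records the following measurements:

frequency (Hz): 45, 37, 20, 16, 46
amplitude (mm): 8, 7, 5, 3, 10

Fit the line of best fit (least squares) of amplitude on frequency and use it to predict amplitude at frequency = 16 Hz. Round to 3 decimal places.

n = 5, Σx = 164, Σy = 33, Σxy = 1227, Σx² = 6166
Sxx = Σx² − (Σx)²/n = 6166 − 5379.2 = 786.8
Sxy = Σxy − (Σx)(Σy)/n = 1227 − 1082.4 = 144.6
b = Sxy/Sxx = 144.6/786.8 = 0.183782
a = ȳ − b·x̄ = 6.6 − 0.183782·32.8 = 0.571937
ŷ(16) = a + b·16 = 0.571937 + 0.183782·16 = 3.512456

3.512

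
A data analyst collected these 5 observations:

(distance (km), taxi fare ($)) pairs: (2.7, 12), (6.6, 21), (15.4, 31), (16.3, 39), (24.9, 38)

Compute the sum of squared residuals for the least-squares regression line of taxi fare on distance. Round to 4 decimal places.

81.4971

n = 5, Σx = 65.9, Σy = 141, Σxy = 2230.3, Σx² = 1173.71, Σy² = 4511
Sxx = Σx² − (Σx)²/n = 1173.71 − 868.562 = 305.148
Sxy = Σxy − (Σx)(Σy)/n = 2230.3 − 1858.38 = 371.92
Syy = Σy² − (Σy)²/n = 4511 − 3976.2 = 534.8
b = Sxy/Sxx = 371.92/305.148 = 1.218818
SSE = Syy − b·Sxy = 534.8 − 1.218818·371.92 = 81.497057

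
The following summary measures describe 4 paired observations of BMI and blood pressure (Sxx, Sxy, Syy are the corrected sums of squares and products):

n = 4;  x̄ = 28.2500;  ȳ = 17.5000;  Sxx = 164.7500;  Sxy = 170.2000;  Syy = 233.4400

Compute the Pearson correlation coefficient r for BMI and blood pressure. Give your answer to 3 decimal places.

r = Sxy/√(Sxx·Syy) = 170.2/√(38459.24) = 170.2/196.110275 = 0.867879

0.868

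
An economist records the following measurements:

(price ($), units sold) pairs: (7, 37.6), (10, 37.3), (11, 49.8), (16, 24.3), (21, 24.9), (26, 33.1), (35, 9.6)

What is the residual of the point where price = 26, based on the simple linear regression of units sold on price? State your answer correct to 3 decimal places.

10.244

n = 7, Σx = 126, Σy = 216.6, Σxy = 3292.3, Σx² = 2868
Sxx = Σx² − (Σx)²/n = 2868 − 2268 = 600
Sxy = Σxy − (Σx)(Σy)/n = 3292.3 − 3898.8 = -606.5
b = Sxy/Sxx = -606.5/600 = -1.010833
a = ȳ − b·x̄ = 30.942857 − (-1.010833)·18 = 49.137857
ŷ(26) = 49.137857 + (-1.010833)·26 = 22.856190
residual = y − ŷ = 33.1 − 22.856190 = 10.243810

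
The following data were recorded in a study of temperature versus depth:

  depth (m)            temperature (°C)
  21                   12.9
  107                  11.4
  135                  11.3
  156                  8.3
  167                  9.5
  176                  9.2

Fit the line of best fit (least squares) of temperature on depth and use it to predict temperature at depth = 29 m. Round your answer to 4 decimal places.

n = 6, Σx = 762, Σy = 62.6, Σxy = 7516.7, Σx² = 113316
Sxx = Σx² − (Σx)²/n = 113316 − 96774 = 16542
Sxy = Σxy − (Σx)(Σy)/n = 7516.7 − 7950.2 = -433.5
b = Sxy/Sxx = -433.5/16542 = -0.026206
a = ȳ − b·x̄ = 10.433333 − (-0.026206)·127 = 13.761498
ŷ(29) = a + b·29 = 13.761498 + (-0.026206)·29 = 13.001523

13.0015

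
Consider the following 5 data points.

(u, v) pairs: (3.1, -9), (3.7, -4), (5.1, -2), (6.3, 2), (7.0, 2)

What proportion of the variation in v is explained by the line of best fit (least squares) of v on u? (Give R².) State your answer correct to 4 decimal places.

0.9110

n = 5, Σx = 25.2, Σy = -11, Σxy = -26.3, Σx² = 138, Σy² = 109
Sxx = Σx² − (Σx)²/n = 138 − 127.008 = 10.992
Sxy = Σxy − (Σx)(Σy)/n = -26.3 − (-55.44) = 29.14
Syy = Σy² − (Σy)²/n = 109 − 24.2 = 84.8
R² = Sxy²/(Sxx·Syy) = (29.14)²/(10.992·84.8) = 0.910975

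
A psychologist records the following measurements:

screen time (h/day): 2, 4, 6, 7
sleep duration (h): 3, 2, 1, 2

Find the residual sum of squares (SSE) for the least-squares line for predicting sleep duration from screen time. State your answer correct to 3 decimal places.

n = 4, Σx = 19, Σy = 8, Σxy = 34, Σx² = 105, Σy² = 18
Sxx = Σx² − (Σx)²/n = 105 − 90.25 = 14.75
Sxy = Σxy − (Σx)(Σy)/n = 34 − 38 = -4
Syy = Σy² − (Σy)²/n = 18 − 16 = 2
b = Sxy/Sxx = -4/14.75 = -0.271186
SSE = Syy − b·Sxy = 2 − (-0.271186)·(-4) = 0.915254

0.915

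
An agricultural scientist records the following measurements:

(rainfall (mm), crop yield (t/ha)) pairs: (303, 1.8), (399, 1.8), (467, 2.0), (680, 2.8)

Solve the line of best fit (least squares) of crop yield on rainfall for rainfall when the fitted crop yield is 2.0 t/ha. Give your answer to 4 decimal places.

n = 4, Σx = 1849, Σy = 8.4, Σxy = 4101.6, Σx² = 931499
Sxx = Σx² − (Σx)²/n = 931499 − 854700.25 = 76798.75
Sxy = Σxy − (Σx)(Σy)/n = 4101.6 − 3882.9 = 218.7
b = Sxy/Sxx = 218.7/76798.75 = 0.002848
a = ȳ − b·x̄ = 2.1 − 0.002848·462.25 = 0.783649
Set a + b·x = 2.0: x = (2.0 − 0.783649) / 0.002848 = 427.133973

427.1340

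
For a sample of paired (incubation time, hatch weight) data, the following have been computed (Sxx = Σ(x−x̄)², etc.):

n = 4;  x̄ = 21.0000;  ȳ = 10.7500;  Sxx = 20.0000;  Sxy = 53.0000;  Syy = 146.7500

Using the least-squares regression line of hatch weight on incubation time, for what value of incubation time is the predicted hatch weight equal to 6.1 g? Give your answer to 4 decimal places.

b = Sxy/Sxx = 53/20 = 2.65
a = ȳ − b·x̄ = 10.75 − 2.65·21 = -44.9
Set a + b·x = 6.1: x = (6.1 − (-44.9)) / 2.65 = 19.245283

19.2453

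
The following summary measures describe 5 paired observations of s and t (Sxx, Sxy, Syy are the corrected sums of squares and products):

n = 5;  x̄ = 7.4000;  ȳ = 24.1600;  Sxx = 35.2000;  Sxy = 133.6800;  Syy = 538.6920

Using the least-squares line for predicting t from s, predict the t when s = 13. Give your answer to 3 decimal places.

b = Sxy/Sxx = 133.68/35.2 = 3.797727
a = ȳ − b·x̄ = 24.16 − 3.797727·7.4 = -3.943182
ŷ(13) = a + b·13 = -3.943182 + 3.797727·13 = 45.427273

45.427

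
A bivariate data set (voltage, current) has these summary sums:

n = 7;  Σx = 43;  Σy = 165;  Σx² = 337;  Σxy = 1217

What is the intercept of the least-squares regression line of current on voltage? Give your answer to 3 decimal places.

Sxx = Σx² − (Σx)²/n = 337 − 264.142857 = 72.857143
Sxy = Σxy − (Σx)(Σy)/n = 1217 − 1013.571429 = 203.428571
b = Sxy/Sxx = 203.428571/72.857143 = 2.792157
a = ȳ − b·x̄ = 23.571429 − 2.792157·6.142857 = 6.419608

6.420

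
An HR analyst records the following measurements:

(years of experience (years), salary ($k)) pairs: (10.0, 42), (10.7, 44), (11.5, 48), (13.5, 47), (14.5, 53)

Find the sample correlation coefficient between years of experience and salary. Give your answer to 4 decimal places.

n = 5, Σx = 60.2, Σy = 234, Σxy = 2845.8, Σx² = 739.24, Σy² = 11022
Sxx = Σx² − (Σx)²/n = 739.24 − 724.808 = 14.432
Sxy = Σxy − (Σx)(Σy)/n = 2845.8 − 2817.36 = 28.44
Syy = Σy² − (Σy)²/n = 11022 − 10951.2 = 70.8
r = Sxy/√(Sxx·Syy) = 28.44/√(1021.7856) = 28.44/31.965381 = 0.889713

0.8897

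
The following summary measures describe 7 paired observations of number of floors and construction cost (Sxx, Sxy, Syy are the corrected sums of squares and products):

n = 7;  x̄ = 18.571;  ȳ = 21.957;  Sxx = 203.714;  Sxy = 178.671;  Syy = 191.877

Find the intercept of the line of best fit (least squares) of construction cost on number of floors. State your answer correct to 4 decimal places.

5.6690

b = Sxy/Sxx = 178.671/203.714 = 0.877068
a = ȳ − b·x̄ = 21.957 − 0.877068·18.571 = 5.668973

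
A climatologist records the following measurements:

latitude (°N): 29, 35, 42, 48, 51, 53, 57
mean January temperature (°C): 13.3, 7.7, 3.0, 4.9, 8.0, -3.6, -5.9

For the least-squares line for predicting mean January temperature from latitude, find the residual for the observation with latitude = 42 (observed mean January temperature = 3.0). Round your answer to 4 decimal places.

n = 7, Σx = 315, Σy = 27.4, Σxy = 897.3, Σx² = 14793
Sxx = Σx² − (Σx)²/n = 14793 − 14175 = 618
Sxy = Σxy − (Σx)(Σy)/n = 897.3 − 1233 = -335.7
b = Sxy/Sxx = -335.7/618 = -0.543204
a = ȳ − b·x̄ = 3.914286 − (-0.543204)·45 = 28.358460
ŷ(42) = 28.358460 + (-0.543204)·42 = 5.543897
residual = y − ŷ = 3.0 − 5.543897 = -2.543897

-2.5439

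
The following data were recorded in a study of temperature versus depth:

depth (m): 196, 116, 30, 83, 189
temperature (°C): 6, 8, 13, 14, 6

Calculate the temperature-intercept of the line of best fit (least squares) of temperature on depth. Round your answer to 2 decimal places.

15.43

n = 5, Σx = 614, Σy = 47, Σxy = 4790, Σx² = 95382
Sxx = Σx² − (Σx)²/n = 95382 − 75399.2 = 19982.8
Sxy = Σxy − (Σx)(Σy)/n = 4790 − 5771.6 = -981.6
b = Sxy/Sxx = -981.6/19982.8 = -0.049122
a = ȳ − b·x̄ = 9.4 − (-0.049122)·122.8 = 15.432212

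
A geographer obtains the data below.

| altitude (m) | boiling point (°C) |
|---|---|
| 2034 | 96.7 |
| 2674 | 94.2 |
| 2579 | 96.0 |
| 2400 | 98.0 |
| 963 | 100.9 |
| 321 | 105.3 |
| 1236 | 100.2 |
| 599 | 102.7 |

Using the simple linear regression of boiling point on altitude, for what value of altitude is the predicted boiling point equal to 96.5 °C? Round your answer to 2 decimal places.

2322.63

n = 8, Σx = 12806, Σy = 794, Σxy = 1247695.1, Σx² = 26615580
Sxx = Σx² − (Σx)²/n = 26615580 − 20499204.5 = 6116375.5
Sxy = Σxy − (Σx)(Σy)/n = 1247695.1 − 1270995.5 = -23300.4
b = Sxy/Sxx = -23300.4/6116375.5 = -0.003810
a = ȳ − b·x̄ = 99.25 − (-0.003810)·1600.75 = 105.348075
Set a + b·x = 96.5: x = (96.5 − 105.348075) / (-0.003810) = 2322.627419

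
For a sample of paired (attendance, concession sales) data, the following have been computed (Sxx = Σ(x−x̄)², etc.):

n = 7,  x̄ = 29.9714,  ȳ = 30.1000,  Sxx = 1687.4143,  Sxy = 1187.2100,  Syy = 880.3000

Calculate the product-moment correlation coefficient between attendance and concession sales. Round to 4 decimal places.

0.9741

r = Sxy/√(Sxx·Syy) = 1187.21/√(1485430.80829) = 1187.21/1218.782511 = 0.974095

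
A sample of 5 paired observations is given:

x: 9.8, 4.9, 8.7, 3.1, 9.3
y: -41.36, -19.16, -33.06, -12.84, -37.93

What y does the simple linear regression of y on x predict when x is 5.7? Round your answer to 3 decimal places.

-22.874

n = 5, Σx = 35.8, Σy = -144.35, Σxy = -1179.387, Σx² = 291.84
Sxx = Σx² − (Σx)²/n = 291.84 − 256.328 = 35.512
Sxy = Σxy − (Σx)(Σy)/n = -1179.387 − (-1033.546) = -145.841
b = Sxy/Sxx = -145.841/35.512 = -4.106809
a = ȳ − b·x̄ = -28.87 − (-4.106809)·7.16 = 0.534752
ŷ(5.7) = a + b·5.7 = 0.534752 + (-4.106809)·5.7 = -22.874059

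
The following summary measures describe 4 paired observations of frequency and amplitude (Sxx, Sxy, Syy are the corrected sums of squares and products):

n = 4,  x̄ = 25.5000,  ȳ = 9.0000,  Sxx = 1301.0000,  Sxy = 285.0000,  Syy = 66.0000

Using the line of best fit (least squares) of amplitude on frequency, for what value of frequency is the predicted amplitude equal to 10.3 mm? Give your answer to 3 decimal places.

31.434

b = Sxy/Sxx = 285/1301 = 0.219062
a = ȳ − b·x̄ = 9 − 0.219062·25.5 = 3.413912
Set a + b·x = 10.3: x = (10.3 − 3.413912) / 0.219062 = 31.434386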